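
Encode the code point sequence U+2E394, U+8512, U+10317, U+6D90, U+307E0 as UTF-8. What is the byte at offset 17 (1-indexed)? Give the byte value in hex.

0x9F

1-indexed offset 17 is 0-indexed offset 16.
U+2E394 → 4-byte form F0 AE 8E 94 at offsets 0–3.
U+8512 → 3-byte form E8 94 92 at offsets 4–6.
U+10317 → 4-byte form F0 90 8C 97 at offsets 7–10.
U+6D90 → 3-byte form E6 B6 90 at offsets 11–13.
U+307E0 → 4-byte form F0 B0 9F A0 at offsets 14–17.
Offset 16 falls in char 5's range; it's byte 3 of F0 B0 9F A0 = 0x9F.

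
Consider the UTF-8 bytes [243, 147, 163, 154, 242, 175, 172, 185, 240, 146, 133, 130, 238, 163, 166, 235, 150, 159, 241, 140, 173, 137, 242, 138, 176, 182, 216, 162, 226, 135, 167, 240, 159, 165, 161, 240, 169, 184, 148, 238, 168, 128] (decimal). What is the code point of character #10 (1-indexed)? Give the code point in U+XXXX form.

U+1F961

Offset 0: leading byte 0xF3 = 11110011 → 4-byte char #1 = F3 93 A3 9A.
Offset 4: leading byte 0xF2 = 11110010 → 4-byte char #2 = F2 AF AC B9.
Offset 8: leading byte 0xF0 = 11110000 → 4-byte char #3 = F0 92 85 82.
Offset 12: leading byte 0xEE = 11101110 → 3-byte char #4 = EE A3 A6.
Offset 15: leading byte 0xEB = 11101011 → 3-byte char #5 = EB 96 9F.
Offset 18: leading byte 0xF1 = 11110001 → 4-byte char #6 = F1 8C AD 89.
Offset 22: leading byte 0xF2 = 11110010 → 4-byte char #7 = F2 8A B0 B6.
Offset 26: leading byte 0xD8 = 11011000 → 2-byte char #8 = D8 A2.
Offset 28: leading byte 0xE2 = 11100010 → 3-byte char #9 = E2 87 A7.
Offset 31: leading byte 0xF0 = 11110000 → 4-byte char #10 = F0 9F A5 A1.
Leading byte 0xF0 = 11110000 matches 11110xxx → 4-byte sequence.
Byte 1: 0xF0 = 11110000, payload 000 (3 bits).
Byte 2: 0x9F = 10011111 (10xxxxxx ✓), payload 011111.
Byte 3: 0xA5 = 10100101 (10xxxxxx ✓), payload 100101.
Byte 4: 0xA1 = 10100001 (10xxxxxx ✓), payload 100001.
Concatenate: 000011111100101100001 = 0x1F961 (21 bits → U+1F961).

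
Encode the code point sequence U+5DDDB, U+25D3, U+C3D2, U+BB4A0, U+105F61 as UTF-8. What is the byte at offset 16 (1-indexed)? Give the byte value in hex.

0x85

1-indexed offset 16 is 0-indexed offset 15.
U+5DDDB → 4-byte form F1 9D B7 9B at offsets 0–3.
U+25D3 → 3-byte form E2 97 93 at offsets 4–6.
U+C3D2 → 3-byte form EC 8F 92 at offsets 7–9.
U+BB4A0 → 4-byte form F2 BB 92 A0 at offsets 10–13.
U+105F61 → 4-byte form F4 85 BD A1 at offsets 14–17.
Offset 15 falls in char 5's range; it's byte 2 of F4 85 BD A1 = 0x85.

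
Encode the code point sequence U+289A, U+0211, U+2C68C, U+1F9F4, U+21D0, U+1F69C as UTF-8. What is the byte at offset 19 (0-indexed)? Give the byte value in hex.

0x9C

U+289A → 3-byte form E2 A2 9A at offsets 0–2.
U+0211 → 2-byte form C8 91 at offsets 3–4.
U+2C68C → 4-byte form F0 AC 9A 8C at offsets 5–8.
U+1F9F4 → 4-byte form F0 9F A7 B4 at offsets 9–12.
U+21D0 → 3-byte form E2 87 90 at offsets 13–15.
U+1F69C → 4-byte form F0 9F 9A 9C at offsets 16–19.
Offset 19 falls in char 6's range; it's byte 4 of F0 9F 9A 9C = 0x9C.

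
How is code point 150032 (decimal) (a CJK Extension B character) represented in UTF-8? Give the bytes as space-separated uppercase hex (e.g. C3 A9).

U+24A10 = 0x24A10 = 150032 decimal. In range U+10000–U+10FFFF → 4-byte form: 11110xxx 10xxxxxx 10xxxxxx 10xxxxxx.
Binary (21 bits): 000100100101000010000.
Split 3+6+6+6: 000 | 100100 | 101000 | 010000.
Byte 1: 11110000 = 0xF0.
Byte 2: 10100100 = 0xA4.
Byte 3: 10101000 = 0xA8.
Byte 4: 10010000 = 0x90.

F0 A4 A8 90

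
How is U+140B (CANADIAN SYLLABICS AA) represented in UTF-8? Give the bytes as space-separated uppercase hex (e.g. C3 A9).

U+140B = 0x140B = 5131 decimal. In range U+0800–U+FFFF → 3-byte form: 1110xxxx 10xxxxxx 10xxxxxx.
Binary (16 bits): 0001010000001011.
Split 4+6+6: 0001 | 010000 | 001011.
Byte 1: 11100001 = 0xE1.
Byte 2: 10010000 = 0x90.
Byte 3: 10001011 = 0x8B.

E1 90 8B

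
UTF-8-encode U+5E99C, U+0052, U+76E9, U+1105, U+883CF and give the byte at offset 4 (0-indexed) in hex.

0x52

U+5E99C → 4-byte form F1 9E A6 9C at offsets 0–3.
U+0052 → 1-byte form 52 at offsets 4–4.
Offset 4 falls in char 2's range; it's byte 1 of 52 = 0x52.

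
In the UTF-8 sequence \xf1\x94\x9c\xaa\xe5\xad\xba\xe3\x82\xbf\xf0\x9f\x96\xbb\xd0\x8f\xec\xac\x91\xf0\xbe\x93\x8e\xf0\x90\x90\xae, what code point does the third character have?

Offset 0: leading byte 0xF1 = 11110001 → 4-byte char #1 = F1 94 9C AA.
Offset 4: leading byte 0xE5 = 11100101 → 3-byte char #2 = E5 AD BA.
Offset 7: leading byte 0xE3 = 11100011 → 3-byte char #3 = E3 82 BF.
Leading byte 0xE3 = 11100011 matches 1110xxxx → 3-byte sequence.
Byte 1: 0xE3 = 11100011, payload 0011 (4 bits).
Byte 2: 0x82 = 10000010 (10xxxxxx ✓), payload 000010.
Byte 3: 0xBF = 10111111 (10xxxxxx ✓), payload 111111.
Concatenate: 0011000010111111 = 0x30BF (16 bits → U+30BF).

U+30BF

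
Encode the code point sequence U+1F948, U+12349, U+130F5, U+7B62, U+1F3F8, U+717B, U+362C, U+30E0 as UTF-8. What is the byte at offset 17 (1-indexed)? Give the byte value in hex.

0x9F

1-indexed offset 17 is 0-indexed offset 16.
U+1F948 → 4-byte form F0 9F A5 88 at offsets 0–3.
U+12349 → 4-byte form F0 92 8D 89 at offsets 4–7.
U+130F5 → 4-byte form F0 93 83 B5 at offsets 8–11.
U+7B62 → 3-byte form E7 AD A2 at offsets 12–14.
U+1F3F8 → 4-byte form F0 9F 8F B8 at offsets 15–18.
Offset 16 falls in char 5's range; it's byte 2 of F0 9F 8F B8 = 0x9F.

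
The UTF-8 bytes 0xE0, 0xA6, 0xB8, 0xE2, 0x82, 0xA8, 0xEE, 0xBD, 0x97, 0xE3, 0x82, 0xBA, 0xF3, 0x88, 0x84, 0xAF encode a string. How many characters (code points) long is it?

Byte at offset 0: 0xE0 = 11100000 → 3-byte char (#1). Advance 3.
Byte at offset 3: 0xE2 = 11100010 → 3-byte char (#2). Advance 3.
Byte at offset 6: 0xEE = 11101110 → 3-byte char (#3). Advance 3.
Byte at offset 9: 0xE3 = 11100011 → 3-byte char (#4). Advance 3.
Byte at offset 12: 0xF3 = 11110011 → 4-byte char (#5). Advance 4.
Reached end at offset 16 after 5 code points.

5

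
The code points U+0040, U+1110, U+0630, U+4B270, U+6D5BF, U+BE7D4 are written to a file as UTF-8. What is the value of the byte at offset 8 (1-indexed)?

1-indexed offset 8 is 0-indexed offset 7.
U+0040 → 1-byte form 40 at offsets 0–0.
U+1110 → 3-byte form E1 84 90 at offsets 1–3.
U+0630 → 2-byte form D8 B0 at offsets 4–5.
U+4B270 → 4-byte form F1 8B 89 B0 at offsets 6–9.
Offset 7 falls in char 4's range; it's byte 2 of F1 8B 89 B0 = 0x8B.

0x8B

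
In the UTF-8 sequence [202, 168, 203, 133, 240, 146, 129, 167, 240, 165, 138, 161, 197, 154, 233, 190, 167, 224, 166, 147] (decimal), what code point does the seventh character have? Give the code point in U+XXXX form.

Offset 0: leading byte 0xCA = 11001010 → 2-byte char #1 = CA A8.
Offset 2: leading byte 0xCB = 11001011 → 2-byte char #2 = CB 85.
Offset 4: leading byte 0xF0 = 11110000 → 4-byte char #3 = F0 92 81 A7.
Offset 8: leading byte 0xF0 = 11110000 → 4-byte char #4 = F0 A5 8A A1.
Offset 12: leading byte 0xC5 = 11000101 → 2-byte char #5 = C5 9A.
Offset 14: leading byte 0xE9 = 11101001 → 3-byte char #6 = E9 BE A7.
Offset 17: leading byte 0xE0 = 11100000 → 3-byte char #7 = E0 A6 93.
Leading byte 0xE0 = 11100000 matches 1110xxxx → 3-byte sequence.
Byte 1: 0xE0 = 11100000, payload 0000 (4 bits).
Byte 2: 0xA6 = 10100110 (10xxxxxx ✓), payload 100110.
Byte 3: 0x93 = 10010011 (10xxxxxx ✓), payload 010011.
Concatenate: 0000100110010011 = 0x993 (16 bits → U+0993).

U+0993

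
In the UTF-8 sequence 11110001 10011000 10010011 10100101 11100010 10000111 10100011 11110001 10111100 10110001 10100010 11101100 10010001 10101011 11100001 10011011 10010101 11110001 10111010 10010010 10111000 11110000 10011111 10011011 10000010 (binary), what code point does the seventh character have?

U+1F6C2

Offset 0: leading byte 0xF1 = 11110001 → 4-byte char #1 = F1 98 93 A5.
Offset 4: leading byte 0xE2 = 11100010 → 3-byte char #2 = E2 87 A3.
Offset 7: leading byte 0xF1 = 11110001 → 4-byte char #3 = F1 BC B1 A2.
Offset 11: leading byte 0xEC = 11101100 → 3-byte char #4 = EC 91 AB.
Offset 14: leading byte 0xE1 = 11100001 → 3-byte char #5 = E1 9B 95.
Offset 17: leading byte 0xF1 = 11110001 → 4-byte char #6 = F1 BA 92 B8.
Offset 21: leading byte 0xF0 = 11110000 → 4-byte char #7 = F0 9F 9B 82.
Leading byte 0xF0 = 11110000 matches 11110xxx → 4-byte sequence.
Byte 1: 0xF0 = 11110000, payload 000 (3 bits).
Byte 2: 0x9F = 10011111 (10xxxxxx ✓), payload 011111.
Byte 3: 0x9B = 10011011 (10xxxxxx ✓), payload 011011.
Byte 4: 0x82 = 10000010 (10xxxxxx ✓), payload 000010.
Concatenate: 000011111011011000010 = 0x1F6C2 (21 bits → U+1F6C2).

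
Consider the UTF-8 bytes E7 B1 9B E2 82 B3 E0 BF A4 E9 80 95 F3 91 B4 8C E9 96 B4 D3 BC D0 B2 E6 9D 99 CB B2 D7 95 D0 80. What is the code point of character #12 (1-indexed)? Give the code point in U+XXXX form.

U+0400

Offset 0: leading byte 0xE7 = 11100111 → 3-byte char #1 = E7 B1 9B.
Offset 3: leading byte 0xE2 = 11100010 → 3-byte char #2 = E2 82 B3.
Offset 6: leading byte 0xE0 = 11100000 → 3-byte char #3 = E0 BF A4.
Offset 9: leading byte 0xE9 = 11101001 → 3-byte char #4 = E9 80 95.
Offset 12: leading byte 0xF3 = 11110011 → 4-byte char #5 = F3 91 B4 8C.
Offset 16: leading byte 0xE9 = 11101001 → 3-byte char #6 = E9 96 B4.
Offset 19: leading byte 0xD3 = 11010011 → 2-byte char #7 = D3 BC.
Offset 21: leading byte 0xD0 = 11010000 → 2-byte char #8 = D0 B2.
Offset 23: leading byte 0xE6 = 11100110 → 3-byte char #9 = E6 9D 99.
Offset 26: leading byte 0xCB = 11001011 → 2-byte char #10 = CB B2.
Offset 28: leading byte 0xD7 = 11010111 → 2-byte char #11 = D7 95.
Offset 30: leading byte 0xD0 = 11010000 → 2-byte char #12 = D0 80.
Leading byte 0xD0 = 11010000 matches 110xxxxx → 2-byte sequence.
Byte 1: 0xD0 = 11010000, payload 10000 (5 bits).
Byte 2: 0x80 = 10000000 (10xxxxxx ✓), payload 000000.
Concatenate: 10000000000 = 0x400 (11 bits → U+0400).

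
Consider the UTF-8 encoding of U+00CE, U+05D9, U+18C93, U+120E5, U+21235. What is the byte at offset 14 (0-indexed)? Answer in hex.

0x88

U+00CE → 2-byte form C3 8E at offsets 0–1.
U+05D9 → 2-byte form D7 99 at offsets 2–3.
U+18C93 → 4-byte form F0 98 B2 93 at offsets 4–7.
U+120E5 → 4-byte form F0 92 83 A5 at offsets 8–11.
U+21235 → 4-byte form F0 A1 88 B5 at offsets 12–15.
Offset 14 falls in char 5's range; it's byte 3 of F0 A1 88 B5 = 0x88.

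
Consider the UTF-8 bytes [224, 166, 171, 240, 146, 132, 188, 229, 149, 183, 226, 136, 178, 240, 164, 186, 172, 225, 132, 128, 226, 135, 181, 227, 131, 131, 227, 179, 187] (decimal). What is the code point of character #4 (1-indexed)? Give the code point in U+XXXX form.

Offset 0: leading byte 0xE0 = 11100000 → 3-byte char #1 = E0 A6 AB.
Offset 3: leading byte 0xF0 = 11110000 → 4-byte char #2 = F0 92 84 BC.
Offset 7: leading byte 0xE5 = 11100101 → 3-byte char #3 = E5 95 B7.
Offset 10: leading byte 0xE2 = 11100010 → 3-byte char #4 = E2 88 B2.
Leading byte 0xE2 = 11100010 matches 1110xxxx → 3-byte sequence.
Byte 1: 0xE2 = 11100010, payload 0010 (4 bits).
Byte 2: 0x88 = 10001000 (10xxxxxx ✓), payload 001000.
Byte 3: 0xB2 = 10110010 (10xxxxxx ✓), payload 110010.
Concatenate: 0010001000110010 = 0x2232 (16 bits → U+2232).

U+2232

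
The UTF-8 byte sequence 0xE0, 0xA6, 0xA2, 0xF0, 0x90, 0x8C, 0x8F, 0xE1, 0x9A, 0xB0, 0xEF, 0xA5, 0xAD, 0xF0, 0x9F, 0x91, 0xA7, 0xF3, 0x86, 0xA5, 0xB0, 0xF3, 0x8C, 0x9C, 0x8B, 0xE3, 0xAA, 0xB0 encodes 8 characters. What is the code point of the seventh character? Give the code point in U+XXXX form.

U+CC70B

Offset 0: leading byte 0xE0 = 11100000 → 3-byte char #1 = E0 A6 A2.
Offset 3: leading byte 0xF0 = 11110000 → 4-byte char #2 = F0 90 8C 8F.
Offset 7: leading byte 0xE1 = 11100001 → 3-byte char #3 = E1 9A B0.
Offset 10: leading byte 0xEF = 11101111 → 3-byte char #4 = EF A5 AD.
Offset 13: leading byte 0xF0 = 11110000 → 4-byte char #5 = F0 9F 91 A7.
Offset 17: leading byte 0xF3 = 11110011 → 4-byte char #6 = F3 86 A5 B0.
Offset 21: leading byte 0xF3 = 11110011 → 4-byte char #7 = F3 8C 9C 8B.
Leading byte 0xF3 = 11110011 matches 11110xxx → 4-byte sequence.
Byte 1: 0xF3 = 11110011, payload 011 (3 bits).
Byte 2: 0x8C = 10001100 (10xxxxxx ✓), payload 001100.
Byte 3: 0x9C = 10011100 (10xxxxxx ✓), payload 011100.
Byte 4: 0x8B = 10001011 (10xxxxxx ✓), payload 001011.
Concatenate: 011001100011100001011 = 0xCC70B (21 bits → U+CC70B).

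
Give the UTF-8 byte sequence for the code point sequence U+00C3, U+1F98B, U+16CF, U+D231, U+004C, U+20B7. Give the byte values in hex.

C3 83 F0 9F A6 8B E1 9B 8F ED 88 B1 4C E2 82 B7

U+00C3: 2-byte form → C3 83.
U+1F98B: 4-byte form → F0 9F A6 8B.
U+16CF: 3-byte form → E1 9B 8F.
U+D231: 3-byte form → ED 88 B1.
U+004C: 1-byte form → 4C.
U+20B7: 3-byte form → E2 82 B7.
Concatenated (16 bytes): C3 83 F0 9F A6 8B E1 9B 8F ED 88 B1 4C E2 82 B7.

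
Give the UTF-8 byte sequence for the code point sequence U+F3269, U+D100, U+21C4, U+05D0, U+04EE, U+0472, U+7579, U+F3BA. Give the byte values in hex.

F3 B3 89 A9 ED 84 80 E2 87 84 D7 90 D3 AE D1 B2 E7 95 B9 EF 8E BA

U+F3269: 4-byte form → F3 B3 89 A9.
U+D100: 3-byte form → ED 84 80.
U+21C4: 3-byte form → E2 87 84.
U+05D0: 2-byte form → D7 90.
U+04EE: 2-byte form → D3 AE.
U+0472: 2-byte form → D1 B2.
U+7579: 3-byte form → E7 95 B9.
U+F3BA: 3-byte form → EF 8E BA.
Concatenated (22 bytes): F3 B3 89 A9 ED 84 80 E2 87 84 D7 90 D3 AE D1 B2 E7 95 B9 EF 8E BA.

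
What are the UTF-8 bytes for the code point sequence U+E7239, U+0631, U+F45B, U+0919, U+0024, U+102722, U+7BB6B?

U+E7239: 4-byte form → F3 A7 88 B9.
U+0631: 2-byte form → D8 B1.
U+F45B: 3-byte form → EF 91 9B.
U+0919: 3-byte form → E0 A4 99.
U+0024: 1-byte form → 24.
U+102722: 4-byte form → F4 82 9C A2.
U+7BB6B: 4-byte form → F1 BB AD AB.
Concatenated (21 bytes): F3 A7 88 B9 D8 B1 EF 91 9B E0 A4 99 24 F4 82 9C A2 F1 BB AD AB.

F3 A7 88 B9 D8 B1 EF 91 9B E0 A4 99 24 F4 82 9C A2 F1 BB AD AB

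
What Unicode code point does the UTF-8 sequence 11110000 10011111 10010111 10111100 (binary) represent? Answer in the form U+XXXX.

Leading byte 0xF0 = 11110000 matches 11110xxx → 4-byte sequence.
Byte 1: 0xF0 = 11110000, payload 000 (3 bits).
Byte 2: 0x9F = 10011111 (10xxxxxx ✓), payload 011111.
Byte 3: 0x97 = 10010111 (10xxxxxx ✓), payload 010111.
Byte 4: 0xBC = 10111100 (10xxxxxx ✓), payload 111100.
Concatenate: 000011111010111111100 = 0x1F5FC (21 bits → U+1F5FC).

U+1F5FC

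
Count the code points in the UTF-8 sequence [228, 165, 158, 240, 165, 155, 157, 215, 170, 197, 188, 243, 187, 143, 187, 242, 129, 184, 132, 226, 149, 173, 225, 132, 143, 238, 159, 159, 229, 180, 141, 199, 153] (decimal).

Byte at offset 0: 0xE4 = 11100100 → 3-byte char (#1). Advance 3.
Byte at offset 3: 0xF0 = 11110000 → 4-byte char (#2). Advance 4.
Byte at offset 7: 0xD7 = 11010111 → 2-byte char (#3). Advance 2.
Byte at offset 9: 0xC5 = 11000101 → 2-byte char (#4). Advance 2.
Byte at offset 11: 0xF3 = 11110011 → 4-byte char (#5). Advance 4.
Byte at offset 15: 0xF2 = 11110010 → 4-byte char (#6). Advance 4.
Byte at offset 19: 0xE2 = 11100010 → 3-byte char (#7). Advance 3.
Byte at offset 22: 0xE1 = 11100001 → 3-byte char (#8). Advance 3.
Byte at offset 25: 0xEE = 11101110 → 3-byte char (#9). Advance 3.
Byte at offset 28: 0xE5 = 11100101 → 3-byte char (#10). Advance 3.
Byte at offset 31: 0xC7 = 11000111 → 2-byte char (#11). Advance 2.
Reached end at offset 33 after 11 code points.

11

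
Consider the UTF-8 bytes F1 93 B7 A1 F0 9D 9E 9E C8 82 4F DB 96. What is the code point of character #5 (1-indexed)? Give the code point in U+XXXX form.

U+06D6

Offset 0: leading byte 0xF1 = 11110001 → 4-byte char #1 = F1 93 B7 A1.
Offset 4: leading byte 0xF0 = 11110000 → 4-byte char #2 = F0 9D 9E 9E.
Offset 8: leading byte 0xC8 = 11001000 → 2-byte char #3 = C8 82.
Offset 10: leading byte 0x4F = 01001111 → 1-byte char #4 = 4F.
Offset 11: leading byte 0xDB = 11011011 → 2-byte char #5 = DB 96.
Leading byte 0xDB = 11011011 matches 110xxxxx → 2-byte sequence.
Byte 1: 0xDB = 11011011, payload 11011 (5 bits).
Byte 2: 0x96 = 10010110 (10xxxxxx ✓), payload 010110.
Concatenate: 11011010110 = 0x6D6 (11 bits → U+06D6).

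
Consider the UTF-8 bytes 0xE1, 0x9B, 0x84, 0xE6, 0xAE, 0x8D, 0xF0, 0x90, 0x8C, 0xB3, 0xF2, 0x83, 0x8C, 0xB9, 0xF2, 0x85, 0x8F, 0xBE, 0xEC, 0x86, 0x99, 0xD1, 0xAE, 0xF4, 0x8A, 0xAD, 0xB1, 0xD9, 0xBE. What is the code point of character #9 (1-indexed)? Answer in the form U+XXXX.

U+067E

Offset 0: leading byte 0xE1 = 11100001 → 3-byte char #1 = E1 9B 84.
Offset 3: leading byte 0xE6 = 11100110 → 3-byte char #2 = E6 AE 8D.
Offset 6: leading byte 0xF0 = 11110000 → 4-byte char #3 = F0 90 8C B3.
Offset 10: leading byte 0xF2 = 11110010 → 4-byte char #4 = F2 83 8C B9.
Offset 14: leading byte 0xF2 = 11110010 → 4-byte char #5 = F2 85 8F BE.
Offset 18: leading byte 0xEC = 11101100 → 3-byte char #6 = EC 86 99.
Offset 21: leading byte 0xD1 = 11010001 → 2-byte char #7 = D1 AE.
Offset 23: leading byte 0xF4 = 11110100 → 4-byte char #8 = F4 8A AD B1.
Offset 27: leading byte 0xD9 = 11011001 → 2-byte char #9 = D9 BE.
Leading byte 0xD9 = 11011001 matches 110xxxxx → 2-byte sequence.
Byte 1: 0xD9 = 11011001, payload 11001 (5 bits).
Byte 2: 0xBE = 10111110 (10xxxxxx ✓), payload 111110.
Concatenate: 11001111110 = 0x67E (11 bits → U+067E).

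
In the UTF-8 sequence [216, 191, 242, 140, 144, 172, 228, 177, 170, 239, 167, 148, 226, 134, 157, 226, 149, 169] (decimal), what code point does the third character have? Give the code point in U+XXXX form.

U+4C6A

Offset 0: leading byte 0xD8 = 11011000 → 2-byte char #1 = D8 BF.
Offset 2: leading byte 0xF2 = 11110010 → 4-byte char #2 = F2 8C 90 AC.
Offset 6: leading byte 0xE4 = 11100100 → 3-byte char #3 = E4 B1 AA.
Leading byte 0xE4 = 11100100 matches 1110xxxx → 3-byte sequence.
Byte 1: 0xE4 = 11100100, payload 0100 (4 bits).
Byte 2: 0xB1 = 10110001 (10xxxxxx ✓), payload 110001.
Byte 3: 0xAA = 10101010 (10xxxxxx ✓), payload 101010.
Concatenate: 0100110001101010 = 0x4C6A (16 bits → U+4C6A).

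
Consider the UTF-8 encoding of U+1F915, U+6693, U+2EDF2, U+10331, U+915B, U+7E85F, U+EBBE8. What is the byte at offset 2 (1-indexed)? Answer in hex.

0x9F

1-indexed offset 2 is 0-indexed offset 1.
U+1F915 → 4-byte form F0 9F A4 95 at offsets 0–3.
Offset 1 falls in char 1's range; it's byte 2 of F0 9F A4 95 = 0x9F.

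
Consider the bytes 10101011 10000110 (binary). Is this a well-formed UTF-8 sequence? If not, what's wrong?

Byte 0xAB = 10101011 has the form 10xxxxxx — a continuation byte — but there is no preceding leading byte.

invalid (continuation byte with no leading byte)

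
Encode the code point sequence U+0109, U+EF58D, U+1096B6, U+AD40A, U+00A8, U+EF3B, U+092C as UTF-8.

U+0109: 2-byte form → C4 89.
U+EF58D: 4-byte form → F3 AF 96 8D.
U+1096B6: 4-byte form → F4 89 9A B6.
U+AD40A: 4-byte form → F2 AD 90 8A.
U+00A8: 2-byte form → C2 A8.
U+EF3B: 3-byte form → EE BC BB.
U+092C: 3-byte form → E0 A4 AC.
Concatenated (22 bytes): C4 89 F3 AF 96 8D F4 89 9A B6 F2 AD 90 8A C2 A8 EE BC BB E0 A4 AC.

C4 89 F3 AF 96 8D F4 89 9A B6 F2 AD 90 8A C2 A8 EE BC BB E0 A4 AC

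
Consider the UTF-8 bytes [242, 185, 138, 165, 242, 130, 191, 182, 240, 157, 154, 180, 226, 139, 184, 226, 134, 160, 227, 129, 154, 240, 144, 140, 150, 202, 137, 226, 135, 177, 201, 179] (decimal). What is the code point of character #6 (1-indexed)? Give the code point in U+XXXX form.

Offset 0: leading byte 0xF2 = 11110010 → 4-byte char #1 = F2 B9 8A A5.
Offset 4: leading byte 0xF2 = 11110010 → 4-byte char #2 = F2 82 BF B6.
Offset 8: leading byte 0xF0 = 11110000 → 4-byte char #3 = F0 9D 9A B4.
Offset 12: leading byte 0xE2 = 11100010 → 3-byte char #4 = E2 8B B8.
Offset 15: leading byte 0xE2 = 11100010 → 3-byte char #5 = E2 86 A0.
Offset 18: leading byte 0xE3 = 11100011 → 3-byte char #6 = E3 81 9A.
Leading byte 0xE3 = 11100011 matches 1110xxxx → 3-byte sequence.
Byte 1: 0xE3 = 11100011, payload 0011 (4 bits).
Byte 2: 0x81 = 10000001 (10xxxxxx ✓), payload 000001.
Byte 3: 0x9A = 10011010 (10xxxxxx ✓), payload 011010.
Concatenate: 0011000001011010 = 0x305A (16 bits → U+305A).

U+305A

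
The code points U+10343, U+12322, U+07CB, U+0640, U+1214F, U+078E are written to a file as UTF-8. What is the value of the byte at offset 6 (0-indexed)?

U+10343 → 4-byte form F0 90 8D 83 at offsets 0–3.
U+12322 → 4-byte form F0 92 8C A2 at offsets 4–7.
Offset 6 falls in char 2's range; it's byte 3 of F0 92 8C A2 = 0x8C.

0x8C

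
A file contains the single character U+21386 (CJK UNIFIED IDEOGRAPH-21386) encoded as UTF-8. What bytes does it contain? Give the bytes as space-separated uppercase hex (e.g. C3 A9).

U+21386 = 0x21386 = 136070 decimal. In range U+10000–U+10FFFF → 4-byte form: 11110xxx 10xxxxxx 10xxxxxx 10xxxxxx.
Binary (21 bits): 000100001001110000110.
Split 3+6+6+6: 000 | 100001 | 001110 | 000110.
Byte 1: 11110000 = 0xF0.
Byte 2: 10100001 = 0xA1.
Byte 3: 10001110 = 0x8E.
Byte 4: 10000110 = 0x86.

F0 A1 8E 86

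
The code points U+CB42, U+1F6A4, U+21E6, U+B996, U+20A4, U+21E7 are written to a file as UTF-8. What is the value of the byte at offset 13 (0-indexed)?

0xE2

U+CB42 → 3-byte form EC AD 82 at offsets 0–2.
U+1F6A4 → 4-byte form F0 9F 9A A4 at offsets 3–6.
U+21E6 → 3-byte form E2 87 A6 at offsets 7–9.
U+B996 → 3-byte form EB A6 96 at offsets 10–12.
U+20A4 → 3-byte form E2 82 A4 at offsets 13–15.
Offset 13 falls in char 5's range; it's byte 1 of E2 82 A4 = 0xE2.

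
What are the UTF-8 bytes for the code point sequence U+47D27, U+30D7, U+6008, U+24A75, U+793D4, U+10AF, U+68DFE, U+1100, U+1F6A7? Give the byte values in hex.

F1 87 B4 A7 E3 83 97 E6 80 88 F0 A4 A9 B5 F1 B9 8F 94 E1 82 AF F1 A8 B7 BE E1 84 80 F0 9F 9A A7

U+47D27: 4-byte form → F1 87 B4 A7.
U+30D7: 3-byte form → E3 83 97.
U+6008: 3-byte form → E6 80 88.
U+24A75: 4-byte form → F0 A4 A9 B5.
U+793D4: 4-byte form → F1 B9 8F 94.
U+10AF: 3-byte form → E1 82 AF.
U+68DFE: 4-byte form → F1 A8 B7 BE.
U+1100: 3-byte form → E1 84 80.
U+1F6A7: 4-byte form → F0 9F 9A A7.
Concatenated (32 bytes): F1 87 B4 A7 E3 83 97 E6 80 88 F0 A4 A9 B5 F1 B9 8F 94 E1 82 AF F1 A8 B7 BE E1 84 80 F0 9F 9A A7.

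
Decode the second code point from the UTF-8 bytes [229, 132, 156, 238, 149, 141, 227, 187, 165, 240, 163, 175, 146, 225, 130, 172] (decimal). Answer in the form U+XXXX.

Offset 0: leading byte 0xE5 = 11100101 → 3-byte char #1 = E5 84 9C.
Offset 3: leading byte 0xEE = 11101110 → 3-byte char #2 = EE 95 8D.
Leading byte 0xEE = 11101110 matches 1110xxxx → 3-byte sequence.
Byte 1: 0xEE = 11101110, payload 1110 (4 bits).
Byte 2: 0x95 = 10010101 (10xxxxxx ✓), payload 010101.
Byte 3: 0x8D = 10001101 (10xxxxxx ✓), payload 001101.
Concatenate: 1110010101001101 = 0xE54D (16 bits → U+E54D).

U+E54D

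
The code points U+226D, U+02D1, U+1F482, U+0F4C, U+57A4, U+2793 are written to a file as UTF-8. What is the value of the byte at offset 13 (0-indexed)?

0x9E

U+226D → 3-byte form E2 89 AD at offsets 0–2.
U+02D1 → 2-byte form CB 91 at offsets 3–4.
U+1F482 → 4-byte form F0 9F 92 82 at offsets 5–8.
U+0F4C → 3-byte form E0 BD 8C at offsets 9–11.
U+57A4 → 3-byte form E5 9E A4 at offsets 12–14.
Offset 13 falls in char 5's range; it's byte 2 of E5 9E A4 = 0x9E.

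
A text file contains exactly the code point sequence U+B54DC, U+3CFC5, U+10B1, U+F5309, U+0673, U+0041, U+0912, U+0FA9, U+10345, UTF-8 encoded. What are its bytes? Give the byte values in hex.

F2 B5 93 9C F0 BC BF 85 E1 82 B1 F3 B5 8C 89 D9 B3 41 E0 A4 92 E0 BE A9 F0 90 8D 85

U+B54DC: 4-byte form → F2 B5 93 9C.
U+3CFC5: 4-byte form → F0 BC BF 85.
U+10B1: 3-byte form → E1 82 B1.
U+F5309: 4-byte form → F3 B5 8C 89.
U+0673: 2-byte form → D9 B3.
U+0041: 1-byte form → 41.
U+0912: 3-byte form → E0 A4 92.
U+0FA9: 3-byte form → E0 BE A9.
U+10345: 4-byte form → F0 90 8D 85.
Concatenated (28 bytes): F2 B5 93 9C F0 BC BF 85 E1 82 B1 F3 B5 8C 89 D9 B3 41 E0 A4 92 E0 BE A9 F0 90 8D 85.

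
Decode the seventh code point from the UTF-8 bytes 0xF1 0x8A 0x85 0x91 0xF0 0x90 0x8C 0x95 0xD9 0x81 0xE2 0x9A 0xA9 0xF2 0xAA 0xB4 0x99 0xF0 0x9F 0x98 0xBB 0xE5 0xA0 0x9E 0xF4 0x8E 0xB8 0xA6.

U+581E

Offset 0: leading byte 0xF1 = 11110001 → 4-byte char #1 = F1 8A 85 91.
Offset 4: leading byte 0xF0 = 11110000 → 4-byte char #2 = F0 90 8C 95.
Offset 8: leading byte 0xD9 = 11011001 → 2-byte char #3 = D9 81.
Offset 10: leading byte 0xE2 = 11100010 → 3-byte char #4 = E2 9A A9.
Offset 13: leading byte 0xF2 = 11110010 → 4-byte char #5 = F2 AA B4 99.
Offset 17: leading byte 0xF0 = 11110000 → 4-byte char #6 = F0 9F 98 BB.
Offset 21: leading byte 0xE5 = 11100101 → 3-byte char #7 = E5 A0 9E.
Leading byte 0xE5 = 11100101 matches 1110xxxx → 3-byte sequence.
Byte 1: 0xE5 = 11100101, payload 0101 (4 bits).
Byte 2: 0xA0 = 10100000 (10xxxxxx ✓), payload 100000.
Byte 3: 0x9E = 10011110 (10xxxxxx ✓), payload 011110.
Concatenate: 0101100000011110 = 0x581E (16 bits → U+581E).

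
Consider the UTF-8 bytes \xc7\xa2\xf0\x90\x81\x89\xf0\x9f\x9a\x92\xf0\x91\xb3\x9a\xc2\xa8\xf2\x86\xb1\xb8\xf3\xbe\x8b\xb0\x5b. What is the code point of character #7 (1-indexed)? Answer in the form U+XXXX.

U+FE2F0

Offset 0: leading byte 0xC7 = 11000111 → 2-byte char #1 = C7 A2.
Offset 2: leading byte 0xF0 = 11110000 → 4-byte char #2 = F0 90 81 89.
Offset 6: leading byte 0xF0 = 11110000 → 4-byte char #3 = F0 9F 9A 92.
Offset 10: leading byte 0xF0 = 11110000 → 4-byte char #4 = F0 91 B3 9A.
Offset 14: leading byte 0xC2 = 11000010 → 2-byte char #5 = C2 A8.
Offset 16: leading byte 0xF2 = 11110010 → 4-byte char #6 = F2 86 B1 B8.
Offset 20: leading byte 0xF3 = 11110011 → 4-byte char #7 = F3 BE 8B B0.
Leading byte 0xF3 = 11110011 matches 11110xxx → 4-byte sequence.
Byte 1: 0xF3 = 11110011, payload 011 (3 bits).
Byte 2: 0xBE = 10111110 (10xxxxxx ✓), payload 111110.
Byte 3: 0x8B = 10001011 (10xxxxxx ✓), payload 001011.
Byte 4: 0xB0 = 10110000 (10xxxxxx ✓), payload 110000.
Concatenate: 011111110001011110000 = 0xFE2F0 (21 bits → U+FE2F0).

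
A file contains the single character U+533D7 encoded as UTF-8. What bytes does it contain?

U+533D7 = 0x533D7 = 340951 decimal. In range U+10000–U+10FFFF → 4-byte form: 11110xxx 10xxxxxx 10xxxxxx 10xxxxxx.
Binary (21 bits): 001010011001111010111.
Split 3+6+6+6: 001 | 010011 | 001111 | 010111.
Byte 1: 11110001 = 0xF1.
Byte 2: 10010011 = 0x93.
Byte 3: 10001111 = 0x8F.
Byte 4: 10010111 = 0x97.

F1 93 8F 97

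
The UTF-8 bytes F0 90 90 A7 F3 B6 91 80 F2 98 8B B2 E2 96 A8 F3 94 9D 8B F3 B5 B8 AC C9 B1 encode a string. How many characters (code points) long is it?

Byte at offset 0: 0xF0 = 11110000 → 4-byte char (#1). Advance 4.
Byte at offset 4: 0xF3 = 11110011 → 4-byte char (#2). Advance 4.
Byte at offset 8: 0xF2 = 11110010 → 4-byte char (#3). Advance 4.
Byte at offset 12: 0xE2 = 11100010 → 3-byte char (#4). Advance 3.
Byte at offset 15: 0xF3 = 11110011 → 4-byte char (#5). Advance 4.
Byte at offset 19: 0xF3 = 11110011 → 4-byte char (#6). Advance 4.
Byte at offset 23: 0xC9 = 11001001 → 2-byte char (#7). Advance 2.
Reached end at offset 25 after 7 code points.

7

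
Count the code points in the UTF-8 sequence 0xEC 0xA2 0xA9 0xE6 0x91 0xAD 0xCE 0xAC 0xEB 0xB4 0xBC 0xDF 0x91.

Byte at offset 0: 0xEC = 11101100 → 3-byte char (#1). Advance 3.
Byte at offset 3: 0xE6 = 11100110 → 3-byte char (#2). Advance 3.
Byte at offset 6: 0xCE = 11001110 → 2-byte char (#3). Advance 2.
Byte at offset 8: 0xEB = 11101011 → 3-byte char (#4). Advance 3.
Byte at offset 11: 0xDF = 11011111 → 2-byte char (#5). Advance 2.
Reached end at offset 13 after 5 code points.

5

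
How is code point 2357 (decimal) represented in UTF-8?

E0 A4 B5

U+0935 = 0x935 = 2357 decimal. In range U+0800–U+FFFF → 3-byte form: 1110xxxx 10xxxxxx 10xxxxxx.
Binary (16 bits): 0000100100110101.
Split 4+6+6: 0000 | 100100 | 110101.
Byte 1: 11100000 = 0xE0.
Byte 2: 10100100 = 0xA4.
Byte 3: 10110101 = 0xB5.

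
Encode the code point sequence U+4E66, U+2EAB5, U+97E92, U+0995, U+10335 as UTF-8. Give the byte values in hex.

E4 B9 A6 F0 AE AA B5 F2 97 BA 92 E0 A6 95 F0 90 8C B5

U+4E66: 3-byte form → E4 B9 A6.
U+2EAB5: 4-byte form → F0 AE AA B5.
U+97E92: 4-byte form → F2 97 BA 92.
U+0995: 3-byte form → E0 A6 95.
U+10335: 4-byte form → F0 90 8C B5.
Concatenated (18 bytes): E4 B9 A6 F0 AE AA B5 F2 97 BA 92 E0 A6 95 F0 90 8C B5.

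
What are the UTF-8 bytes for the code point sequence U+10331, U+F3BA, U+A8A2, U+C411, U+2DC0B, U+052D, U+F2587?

U+10331: 4-byte form → F0 90 8C B1.
U+F3BA: 3-byte form → EF 8E BA.
U+A8A2: 3-byte form → EA A2 A2.
U+C411: 3-byte form → EC 90 91.
U+2DC0B: 4-byte form → F0 AD B0 8B.
U+052D: 2-byte form → D4 AD.
U+F2587: 4-byte form → F3 B2 96 87.
Concatenated (23 bytes): F0 90 8C B1 EF 8E BA EA A2 A2 EC 90 91 F0 AD B0 8B D4 AD F3 B2 96 87.

F0 90 8C B1 EF 8E BA EA A2 A2 EC 90 91 F0 AD B0 8B D4 AD F3 B2 96 87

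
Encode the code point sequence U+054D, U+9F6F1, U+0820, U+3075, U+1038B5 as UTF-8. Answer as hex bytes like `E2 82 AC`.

U+054D: 2-byte form → D5 8D.
U+9F6F1: 4-byte form → F2 9F 9B B1.
U+0820: 3-byte form → E0 A0 A0.
U+3075: 3-byte form → E3 81 B5.
U+1038B5: 4-byte form → F4 83 A2 B5.
Concatenated (16 bytes): D5 8D F2 9F 9B B1 E0 A0 A0 E3 81 B5 F4 83 A2 B5.

D5 8D F2 9F 9B B1 E0 A0 A0 E3 81 B5 F4 83 A2 B5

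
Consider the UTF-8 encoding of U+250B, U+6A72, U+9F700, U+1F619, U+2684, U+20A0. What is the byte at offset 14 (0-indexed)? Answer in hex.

U+250B → 3-byte form E2 94 8B at offsets 0–2.
U+6A72 → 3-byte form E6 A9 B2 at offsets 3–5.
U+9F700 → 4-byte form F2 9F 9C 80 at offsets 6–9.
U+1F619 → 4-byte form F0 9F 98 99 at offsets 10–13.
U+2684 → 3-byte form E2 9A 84 at offsets 14–16.
Offset 14 falls in char 5's range; it's byte 1 of E2 9A 84 = 0xE2.

0xE2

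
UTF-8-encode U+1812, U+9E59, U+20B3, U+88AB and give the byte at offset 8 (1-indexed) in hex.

0x82

1-indexed offset 8 is 0-indexed offset 7.
U+1812 → 3-byte form E1 A0 92 at offsets 0–2.
U+9E59 → 3-byte form E9 B9 99 at offsets 3–5.
U+20B3 → 3-byte form E2 82 B3 at offsets 6–8.
Offset 7 falls in char 3's range; it's byte 2 of E2 82 B3 = 0x82.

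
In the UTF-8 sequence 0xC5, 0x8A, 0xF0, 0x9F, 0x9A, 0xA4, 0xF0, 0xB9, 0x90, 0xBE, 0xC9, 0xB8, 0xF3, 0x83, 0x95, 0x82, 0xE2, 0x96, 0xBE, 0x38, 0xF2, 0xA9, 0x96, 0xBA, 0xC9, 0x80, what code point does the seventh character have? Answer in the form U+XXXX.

Offset 0: leading byte 0xC5 = 11000101 → 2-byte char #1 = C5 8A.
Offset 2: leading byte 0xF0 = 11110000 → 4-byte char #2 = F0 9F 9A A4.
Offset 6: leading byte 0xF0 = 11110000 → 4-byte char #3 = F0 B9 90 BE.
Offset 10: leading byte 0xC9 = 11001001 → 2-byte char #4 = C9 B8.
Offset 12: leading byte 0xF3 = 11110011 → 4-byte char #5 = F3 83 95 82.
Offset 16: leading byte 0xE2 = 11100010 → 3-byte char #6 = E2 96 BE.
Offset 19: leading byte 0x38 = 00111000 → 1-byte char #7 = 38.
Leading byte 0x38 = 00111000 matches 0xxxxxxx → 1-byte sequence.
Byte 1: 0x38 = 00111000, payload 0111000 (7 bits).
Concatenate: 0111000 = 0x38 (7 bits → U+0038).

U+0038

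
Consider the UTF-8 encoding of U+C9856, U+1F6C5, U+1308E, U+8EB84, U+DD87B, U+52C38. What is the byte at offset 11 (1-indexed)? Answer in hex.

0x82

1-indexed offset 11 is 0-indexed offset 10.
U+C9856 → 4-byte form F3 89 A1 96 at offsets 0–3.
U+1F6C5 → 4-byte form F0 9F 9B 85 at offsets 4–7.
U+1308E → 4-byte form F0 93 82 8E at offsets 8–11.
Offset 10 falls in char 3's range; it's byte 3 of F0 93 82 8E = 0x82.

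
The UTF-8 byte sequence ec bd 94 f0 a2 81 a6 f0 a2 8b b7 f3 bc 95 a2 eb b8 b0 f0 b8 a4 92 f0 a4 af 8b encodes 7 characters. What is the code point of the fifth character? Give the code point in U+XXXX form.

U+BE30

Offset 0: leading byte 0xEC = 11101100 → 3-byte char #1 = EC BD 94.
Offset 3: leading byte 0xF0 = 11110000 → 4-byte char #2 = F0 A2 81 A6.
Offset 7: leading byte 0xF0 = 11110000 → 4-byte char #3 = F0 A2 8B B7.
Offset 11: leading byte 0xF3 = 11110011 → 4-byte char #4 = F3 BC 95 A2.
Offset 15: leading byte 0xEB = 11101011 → 3-byte char #5 = EB B8 B0.
Leading byte 0xEB = 11101011 matches 1110xxxx → 3-byte sequence.
Byte 1: 0xEB = 11101011, payload 1011 (4 bits).
Byte 2: 0xB8 = 10111000 (10xxxxxx ✓), payload 111000.
Byte 3: 0xB0 = 10110000 (10xxxxxx ✓), payload 110000.
Concatenate: 1011111000110000 = 0xBE30 (16 bits → U+BE30).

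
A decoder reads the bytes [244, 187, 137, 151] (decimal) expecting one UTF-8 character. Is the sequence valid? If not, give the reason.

Leading byte 0xF4 = 11110100 → 4-byte form.
Payload = 0x13B257, which exceeds U+10FFFF, the maximum Unicode code point. (Leading bytes F5–FF, or F4 followed by ≥ 0x90, are invalid.)

invalid (encodes a value above U+10FFFF)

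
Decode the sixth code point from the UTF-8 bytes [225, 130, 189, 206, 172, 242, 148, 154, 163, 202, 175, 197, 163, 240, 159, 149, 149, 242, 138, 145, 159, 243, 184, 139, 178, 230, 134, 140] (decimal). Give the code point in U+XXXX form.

Offset 0: leading byte 0xE1 = 11100001 → 3-byte char #1 = E1 82 BD.
Offset 3: leading byte 0xCE = 11001110 → 2-byte char #2 = CE AC.
Offset 5: leading byte 0xF2 = 11110010 → 4-byte char #3 = F2 94 9A A3.
Offset 9: leading byte 0xCA = 11001010 → 2-byte char #4 = CA AF.
Offset 11: leading byte 0xC5 = 11000101 → 2-byte char #5 = C5 A3.
Offset 13: leading byte 0xF0 = 11110000 → 4-byte char #6 = F0 9F 95 95.
Leading byte 0xF0 = 11110000 matches 11110xxx → 4-byte sequence.
Byte 1: 0xF0 = 11110000, payload 000 (3 bits).
Byte 2: 0x9F = 10011111 (10xxxxxx ✓), payload 011111.
Byte 3: 0x95 = 10010101 (10xxxxxx ✓), payload 010101.
Byte 4: 0x95 = 10010101 (10xxxxxx ✓), payload 010101.
Concatenate: 000011111010101010101 = 0x1F555 (21 bits → U+1F555).

U+1F555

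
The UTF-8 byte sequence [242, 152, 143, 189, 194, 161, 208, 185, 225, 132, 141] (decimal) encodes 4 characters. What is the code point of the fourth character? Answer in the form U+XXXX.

Offset 0: leading byte 0xF2 = 11110010 → 4-byte char #1 = F2 98 8F BD.
Offset 4: leading byte 0xC2 = 11000010 → 2-byte char #2 = C2 A1.
Offset 6: leading byte 0xD0 = 11010000 → 2-byte char #3 = D0 B9.
Offset 8: leading byte 0xE1 = 11100001 → 3-byte char #4 = E1 84 8D.
Leading byte 0xE1 = 11100001 matches 1110xxxx → 3-byte sequence.
Byte 1: 0xE1 = 11100001, payload 0001 (4 bits).
Byte 2: 0x84 = 10000100 (10xxxxxx ✓), payload 000100.
Byte 3: 0x8D = 10001101 (10xxxxxx ✓), payload 001101.
Concatenate: 0001000100001101 = 0x110D (16 bits → U+110D).

U+110D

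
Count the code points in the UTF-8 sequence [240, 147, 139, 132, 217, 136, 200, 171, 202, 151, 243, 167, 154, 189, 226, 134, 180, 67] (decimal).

Byte at offset 0: 0xF0 = 11110000 → 4-byte char (#1). Advance 4.
Byte at offset 4: 0xD9 = 11011001 → 2-byte char (#2). Advance 2.
Byte at offset 6: 0xC8 = 11001000 → 2-byte char (#3). Advance 2.
Byte at offset 8: 0xCA = 11001010 → 2-byte char (#4). Advance 2.
Byte at offset 10: 0xF3 = 11110011 → 4-byte char (#5). Advance 4.
Byte at offset 14: 0xE2 = 11100010 → 3-byte char (#6). Advance 3.
Byte at offset 17: 0x43 = 01000011 → 1-byte char (#7). Advance 1.
Reached end at offset 18 after 7 code points.

7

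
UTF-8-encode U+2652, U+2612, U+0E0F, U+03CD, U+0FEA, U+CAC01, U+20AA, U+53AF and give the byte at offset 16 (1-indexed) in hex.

1-indexed offset 16 is 0-indexed offset 15.
U+2652 → 3-byte form E2 99 92 at offsets 0–2.
U+2612 → 3-byte form E2 98 92 at offsets 3–5.
U+0E0F → 3-byte form E0 B8 8F at offsets 6–8.
U+03CD → 2-byte form CF 8D at offsets 9–10.
U+0FEA → 3-byte form E0 BF AA at offsets 11–13.
U+CAC01 → 4-byte form F3 8A B0 81 at offsets 14–17.
Offset 15 falls in char 6's range; it's byte 2 of F3 8A B0 81 = 0x8A.

0x8A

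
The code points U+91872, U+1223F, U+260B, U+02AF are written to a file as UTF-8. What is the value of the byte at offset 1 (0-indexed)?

U+91872 → 4-byte form F2 91 A1 B2 at offsets 0–3.
Offset 1 falls in char 1's range; it's byte 2 of F2 91 A1 B2 = 0x91.

0x91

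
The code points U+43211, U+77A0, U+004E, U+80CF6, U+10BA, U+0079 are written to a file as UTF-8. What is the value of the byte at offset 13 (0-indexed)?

U+43211 → 4-byte form F1 83 88 91 at offsets 0–3.
U+77A0 → 3-byte form E7 9E A0 at offsets 4–6.
U+004E → 1-byte form 4E at offsets 7–7.
U+80CF6 → 4-byte form F2 80 B3 B6 at offsets 8–11.
U+10BA → 3-byte form E1 82 BA at offsets 12–14.
Offset 13 falls in char 5's range; it's byte 2 of E1 82 BA = 0x82.

0x82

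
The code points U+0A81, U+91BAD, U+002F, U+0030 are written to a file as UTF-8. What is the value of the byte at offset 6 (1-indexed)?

1-indexed offset 6 is 0-indexed offset 5.
U+0A81 → 3-byte form E0 AA 81 at offsets 0–2.
U+91BAD → 4-byte form F2 91 AE AD at offsets 3–6.
Offset 5 falls in char 2's range; it's byte 3 of F2 91 AE AD = 0xAE.

0xAE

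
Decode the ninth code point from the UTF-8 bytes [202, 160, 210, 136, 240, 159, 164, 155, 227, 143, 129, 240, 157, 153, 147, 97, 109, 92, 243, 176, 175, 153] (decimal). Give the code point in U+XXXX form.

Offset 0: leading byte 0xCA = 11001010 → 2-byte char #1 = CA A0.
Offset 2: leading byte 0xD2 = 11010010 → 2-byte char #2 = D2 88.
Offset 4: leading byte 0xF0 = 11110000 → 4-byte char #3 = F0 9F A4 9B.
Offset 8: leading byte 0xE3 = 11100011 → 3-byte char #4 = E3 8F 81.
Offset 11: leading byte 0xF0 = 11110000 → 4-byte char #5 = F0 9D 99 93.
Offset 15: leading byte 0x61 = 01100001 → 1-byte char #6 = 61.
Offset 16: leading byte 0x6D = 01101101 → 1-byte char #7 = 6D.
Offset 17: leading byte 0x5C = 01011100 → 1-byte char #8 = 5C.
Offset 18: leading byte 0xF3 = 11110011 → 4-byte char #9 = F3 B0 AF 99.
Leading byte 0xF3 = 11110011 matches 11110xxx → 4-byte sequence.
Byte 1: 0xF3 = 11110011, payload 011 (3 bits).
Byte 2: 0xB0 = 10110000 (10xxxxxx ✓), payload 110000.
Byte 3: 0xAF = 10101111 (10xxxxxx ✓), payload 101111.
Byte 4: 0x99 = 10011001 (10xxxxxx ✓), payload 011001.
Concatenate: 011110000101111011001 = 0xF0BD9 (21 bits → U+F0BD9).

U+F0BD9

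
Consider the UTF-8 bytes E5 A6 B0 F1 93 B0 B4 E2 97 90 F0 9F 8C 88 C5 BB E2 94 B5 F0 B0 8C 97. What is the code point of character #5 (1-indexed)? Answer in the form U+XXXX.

Offset 0: leading byte 0xE5 = 11100101 → 3-byte char #1 = E5 A6 B0.
Offset 3: leading byte 0xF1 = 11110001 → 4-byte char #2 = F1 93 B0 B4.
Offset 7: leading byte 0xE2 = 11100010 → 3-byte char #3 = E2 97 90.
Offset 10: leading byte 0xF0 = 11110000 → 4-byte char #4 = F0 9F 8C 88.
Offset 14: leading byte 0xC5 = 11000101 → 2-byte char #5 = C5 BB.
Leading byte 0xC5 = 11000101 matches 110xxxxx → 2-byte sequence.
Byte 1: 0xC5 = 11000101, payload 00101 (5 bits).
Byte 2: 0xBB = 10111011 (10xxxxxx ✓), payload 111011.
Concatenate: 00101111011 = 0x17B (11 bits → U+017B).

U+017B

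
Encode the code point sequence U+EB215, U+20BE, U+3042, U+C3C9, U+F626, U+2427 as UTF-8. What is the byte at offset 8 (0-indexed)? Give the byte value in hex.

0x81

U+EB215 → 4-byte form F3 AB 88 95 at offsets 0–3.
U+20BE → 3-byte form E2 82 BE at offsets 4–6.
U+3042 → 3-byte form E3 81 82 at offsets 7–9.
Offset 8 falls in char 3's range; it's byte 2 of E3 81 82 = 0x81.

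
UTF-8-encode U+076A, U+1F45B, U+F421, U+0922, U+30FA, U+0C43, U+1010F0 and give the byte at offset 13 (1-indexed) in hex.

1-indexed offset 13 is 0-indexed offset 12.
U+076A → 2-byte form DD AA at offsets 0–1.
U+1F45B → 4-byte form F0 9F 91 9B at offsets 2–5.
U+F421 → 3-byte form EF 90 A1 at offsets 6–8.
U+0922 → 3-byte form E0 A4 A2 at offsets 9–11.
U+30FA → 3-byte form E3 83 BA at offsets 12–14.
Offset 12 falls in char 5's range; it's byte 1 of E3 83 BA = 0xE3.

0xE3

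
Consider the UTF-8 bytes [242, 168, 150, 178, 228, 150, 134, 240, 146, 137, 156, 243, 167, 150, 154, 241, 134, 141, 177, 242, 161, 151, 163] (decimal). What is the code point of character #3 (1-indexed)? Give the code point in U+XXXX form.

U+1225C

Offset 0: leading byte 0xF2 = 11110010 → 4-byte char #1 = F2 A8 96 B2.
Offset 4: leading byte 0xE4 = 11100100 → 3-byte char #2 = E4 96 86.
Offset 7: leading byte 0xF0 = 11110000 → 4-byte char #3 = F0 92 89 9C.
Leading byte 0xF0 = 11110000 matches 11110xxx → 4-byte sequence.
Byte 1: 0xF0 = 11110000, payload 000 (3 bits).
Byte 2: 0x92 = 10010010 (10xxxxxx ✓), payload 010010.
Byte 3: 0x89 = 10001001 (10xxxxxx ✓), payload 001001.
Byte 4: 0x9C = 10011100 (10xxxxxx ✓), payload 011100.
Concatenate: 000010010001001011100 = 0x1225C (21 bits → U+1225C).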